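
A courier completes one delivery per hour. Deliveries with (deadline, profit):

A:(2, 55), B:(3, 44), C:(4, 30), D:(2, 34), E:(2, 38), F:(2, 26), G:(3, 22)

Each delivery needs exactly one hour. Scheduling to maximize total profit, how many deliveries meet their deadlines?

4

Profit order: A=55 B=44 E=38 D=34 C=30 F=26 G=22
Assign: A→slot 2, B→slot 3, E→slot 1, D skipped, C→slot 4, F skipped, G skipped.
Slots: [1:E] [2:A] [3:B] [4:C]
4 of 7 scheduled.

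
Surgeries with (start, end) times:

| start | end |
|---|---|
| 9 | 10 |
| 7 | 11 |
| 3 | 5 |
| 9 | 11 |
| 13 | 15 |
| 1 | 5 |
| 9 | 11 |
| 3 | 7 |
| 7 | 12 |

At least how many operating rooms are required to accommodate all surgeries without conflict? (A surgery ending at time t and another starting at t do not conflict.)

5

Count concurrent intervals with a sweep; the peak is the room count.
Events (time:±→running): 1:+→1 3:+→2 3:+→3 5:-→2 5:-→1 7:-→0 7:+→1 7:+→2 9:+→3 9:+→4 9:+→5 … peak 5.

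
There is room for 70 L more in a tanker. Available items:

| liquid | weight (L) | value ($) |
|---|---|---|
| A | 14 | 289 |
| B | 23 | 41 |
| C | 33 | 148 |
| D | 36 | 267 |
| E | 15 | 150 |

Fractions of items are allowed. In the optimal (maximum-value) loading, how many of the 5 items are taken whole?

3

Order: A (289/14=20.64) > E (150/15=10.00) > D (267/36=7.42) > C (148/33=4.48) > B (41/23=1.78)
Fill: take A (14 @ 289) → take E (15 @ 150) → take D (36 @ 267) → take 5/33 of C → 22.42; 70/70 used.
3 item(s) taken whole; one partial (take 5/33 of C).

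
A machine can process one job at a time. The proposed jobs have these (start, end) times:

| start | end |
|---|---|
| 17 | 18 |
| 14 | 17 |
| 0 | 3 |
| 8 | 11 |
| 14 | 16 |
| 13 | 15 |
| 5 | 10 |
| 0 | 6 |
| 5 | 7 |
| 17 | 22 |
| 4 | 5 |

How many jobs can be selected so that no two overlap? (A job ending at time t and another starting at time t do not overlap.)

Greedy by earliest finish: after sorting by end time, pick each interval compatible with the last pick.
Sorted by end: (0,3)  (4,5)  (0,6)  (5,7)  (5,10)  (8,11)  (13,15)  (14,16)  (14,17)  (17,18)  (17,22)
take (0,3); take (4,5); take (5,7); skip (5,10); take (8,11); take (13,15); take (17,18).
Selected 6 jobs.

6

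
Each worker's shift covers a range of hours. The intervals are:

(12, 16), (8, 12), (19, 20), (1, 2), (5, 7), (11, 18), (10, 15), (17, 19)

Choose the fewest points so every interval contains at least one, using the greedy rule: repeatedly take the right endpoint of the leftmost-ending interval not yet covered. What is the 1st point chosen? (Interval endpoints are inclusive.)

2

Sorted: [1,2] [5,7] [8,12] [10,15] [12,16] [11,18] [17,19] [19,20]
{[1,2]} hit by 2; {[5,7]} hit by 7; {[8,12],[10,15],[12,16],[11,18]} hit by 12; {[17,19],[19,20]} hit by 19.
Points: 2, 7, 12, 19 (4 total).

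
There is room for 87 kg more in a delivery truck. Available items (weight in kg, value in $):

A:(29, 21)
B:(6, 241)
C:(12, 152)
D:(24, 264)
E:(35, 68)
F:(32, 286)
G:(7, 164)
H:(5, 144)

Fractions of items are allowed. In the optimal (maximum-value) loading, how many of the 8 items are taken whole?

Sort by value per unit weight and fill in that order.
Order: B (241/6=40.17) > H (144/5=28.80) > G (164/7=23.43) > C (152/12=12.67) > D (264/24=11.00) > F (286/32=8.94) > E (68/35=1.94) > A (21/29=0.72)
Fill: take B (6 @ 241) → take H (5 @ 144) → take G (7 @ 164) → take C (12 @ 152) → take D (24 @ 264) → take F (32 @ 286) → take 1/35 of E → 1.94; 87/87 used.
6 item(s) taken whole; one partial (take 1/35 of E).

6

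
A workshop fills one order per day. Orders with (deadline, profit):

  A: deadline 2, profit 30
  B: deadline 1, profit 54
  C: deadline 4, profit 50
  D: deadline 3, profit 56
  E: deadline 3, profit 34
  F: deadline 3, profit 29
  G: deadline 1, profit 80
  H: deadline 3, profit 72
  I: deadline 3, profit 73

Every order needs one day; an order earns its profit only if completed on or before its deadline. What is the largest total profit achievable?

Profit order: G=80 I=73 H=72 D=56 B=54 C=50 E=34 A=30 F=29
Assign: G→slot 1, I→slot 3, H→slot 2, D skipped, B skipped, C→slot 4, E skipped, A skipped, F skipped.
Slots: [1:G] [2:H] [3:I] [4:C]
Profit = 80 + 72 + 73 + 50 = 275

275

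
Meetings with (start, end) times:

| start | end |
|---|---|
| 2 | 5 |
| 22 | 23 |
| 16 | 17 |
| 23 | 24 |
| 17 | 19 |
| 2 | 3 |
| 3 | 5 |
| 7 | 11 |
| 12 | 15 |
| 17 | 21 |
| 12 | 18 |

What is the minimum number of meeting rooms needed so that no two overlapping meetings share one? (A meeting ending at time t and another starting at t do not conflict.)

Count concurrent intervals with a sweep; the peak is the room count.
starts: [2, 2, 3, 7, 12, 12, 16, 17, 17, 22, 23]
ends:   [3, 5, 5, 11, 15, 17, 18, 19, 21, 23, 24]
s2→1 s2→2 e3→1 s3→2 e5→1 e5→0 s7→1 e11→0 s12→1 s12→2 e15→1 s16→2 e17→1 s17→2 s17→3  — peak 3.

3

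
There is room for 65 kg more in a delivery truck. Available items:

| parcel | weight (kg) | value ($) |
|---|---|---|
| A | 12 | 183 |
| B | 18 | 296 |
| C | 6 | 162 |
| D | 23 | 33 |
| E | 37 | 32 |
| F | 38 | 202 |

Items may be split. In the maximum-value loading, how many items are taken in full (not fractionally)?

Ratios (sorted): C 27.00, B 16.44, A 15.25, F 5.32, D 1.43, E 0.86
take C (6 @ 162); take B (18 @ 296); take A (12 @ 183); take 29/38 of F → 154.16. Capacity used 65/65.
3 item(s) taken whole; one partial (take 29/38 of F).

3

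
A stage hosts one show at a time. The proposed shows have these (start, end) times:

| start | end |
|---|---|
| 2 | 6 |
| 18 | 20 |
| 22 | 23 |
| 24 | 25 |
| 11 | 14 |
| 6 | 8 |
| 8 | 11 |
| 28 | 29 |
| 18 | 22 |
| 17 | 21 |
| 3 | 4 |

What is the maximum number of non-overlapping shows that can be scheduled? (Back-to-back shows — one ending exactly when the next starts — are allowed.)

8

Sorted by end: (3,4)  (2,6)  (6,8)  (8,11)  (11,14)  (18,20)  (17,21)  (18,22)  (22,23)  (24,25)  (28,29)
take (3,4); take (6,8); take (8,11); take (11,14); take (18,20); skip (17,21); take (22,23); take (24,25); take (28,29).
Selected 8 shows.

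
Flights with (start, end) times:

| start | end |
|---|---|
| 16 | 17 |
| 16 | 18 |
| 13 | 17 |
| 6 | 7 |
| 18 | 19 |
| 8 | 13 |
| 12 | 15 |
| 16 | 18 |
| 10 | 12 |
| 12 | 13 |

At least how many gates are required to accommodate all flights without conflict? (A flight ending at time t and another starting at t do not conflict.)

4

The answer is the maximum number of intervals overlapping at any instant.
Events (time:±→running): 6:+→1 7:-→0 8:+→1 10:+→2 12:-→1 12:+→2 12:+→3 13:-→2 13:-→1 13:+→2 15:-→1 16:+→2 16:+→3 16:+→4 … peak 4.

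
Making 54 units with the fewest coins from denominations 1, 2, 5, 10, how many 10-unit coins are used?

5

54 − 5×10→4 − 2×2→0
Count of 10: 5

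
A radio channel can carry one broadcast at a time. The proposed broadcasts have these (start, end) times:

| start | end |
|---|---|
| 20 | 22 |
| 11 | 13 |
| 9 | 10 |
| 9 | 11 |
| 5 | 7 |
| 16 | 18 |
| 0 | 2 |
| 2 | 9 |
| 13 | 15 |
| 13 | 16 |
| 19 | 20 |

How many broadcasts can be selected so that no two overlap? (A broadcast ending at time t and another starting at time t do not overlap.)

8

Order by finish time; keep every interval that doesn't clash with the previous kept one.
Sorted by end: (0,2)  (5,7)  (2,9)  (9,10)  (9,11)  (11,13)  (13,15)  (13,16)  (16,18)  (19,20)  (20,22)
take (0,2); take (5,7); skip (2,9); take (9,10); take (11,13); take (13,15); skip (13,16); take (16,18); take (19,20); take (20,22).
Selected 8 broadcasts.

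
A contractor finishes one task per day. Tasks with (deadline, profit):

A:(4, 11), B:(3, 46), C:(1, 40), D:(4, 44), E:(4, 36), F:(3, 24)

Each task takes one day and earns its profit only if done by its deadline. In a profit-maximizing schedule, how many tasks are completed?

4

Take jobs in profit order; each goes to the latest open slot no later than its deadline.
Profit order: B=46 D=44 C=40 E=36 F=24 A=11
Assign: B→slot 3, D→slot 4, C→slot 1, E→slot 2, F skipped, A skipped.
Slots: [1:C] [2:E] [3:B] [4:D]
4 of 6 scheduled.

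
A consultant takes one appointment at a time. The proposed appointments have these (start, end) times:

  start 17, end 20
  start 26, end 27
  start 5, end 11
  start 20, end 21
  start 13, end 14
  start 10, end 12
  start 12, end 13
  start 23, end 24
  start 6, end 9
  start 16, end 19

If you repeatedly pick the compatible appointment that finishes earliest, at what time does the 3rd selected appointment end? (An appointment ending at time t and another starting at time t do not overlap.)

Greedy by earliest finish: after sorting by end time, pick each interval compatible with the last pick.
Sorted by end: (6,9)  (5,11)  (10,12)  (12,13)  (13,14)  (16,19)  (17,20)  (20,21)  (23,24)  (26,27)
take (6,9); skip (5,11); take (10,12); take (12,13); take (13,14); take (16,19); take (20,21); take (23,24); take (26,27).
Selected: (6,9) (10,12) (12,13) (13,14) (16,19) (20,21) (23,24) (26,27)

13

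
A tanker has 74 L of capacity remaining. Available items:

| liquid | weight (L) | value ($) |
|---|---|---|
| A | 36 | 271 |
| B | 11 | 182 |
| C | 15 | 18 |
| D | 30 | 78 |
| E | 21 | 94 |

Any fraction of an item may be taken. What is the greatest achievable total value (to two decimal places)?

562.60

Sort by value per unit weight and fill in that order.
Ratios (sorted): B 16.55, A 7.53, E 4.48, D 2.60, C 1.20
take B (11 @ 182); take A (36 @ 271); take E (21 @ 94); take 6/30 of D → 15.60. Capacity used 74/74.
Total value = 562.60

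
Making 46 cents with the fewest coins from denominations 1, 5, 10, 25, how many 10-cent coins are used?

2

46 − 1×25→21 − 2×10→1 − 1×1→0
Count of 10: 2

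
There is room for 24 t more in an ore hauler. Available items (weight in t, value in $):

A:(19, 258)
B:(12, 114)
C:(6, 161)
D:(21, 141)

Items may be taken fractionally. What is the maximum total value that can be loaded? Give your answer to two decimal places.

405.42

Greedy by value/weight ratio, highest first.
Order: C (161/6=26.83) > A (258/19=13.58) > B (114/12=9.50) > D (141/21=6.71)
Fill: take C (6 @ 161) → take 18/19 of A → 244.42; 24/24 used.
Total value = 405.42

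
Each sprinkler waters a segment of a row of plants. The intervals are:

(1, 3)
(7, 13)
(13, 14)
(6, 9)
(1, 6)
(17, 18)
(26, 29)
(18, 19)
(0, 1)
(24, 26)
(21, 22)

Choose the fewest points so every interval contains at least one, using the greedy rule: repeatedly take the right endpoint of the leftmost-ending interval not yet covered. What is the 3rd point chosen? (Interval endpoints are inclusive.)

By right end: [0,1]  [1,3]  [1,6]  [6,9]  [7,13]  [13,14]  [17,18]  [18,19]  [21,22]  [24,26]  [26,29]
[0,1] uncovered → point at 1; [6,9] uncovered → point at 9; [13,14] uncovered → point at 14; [17,18] uncovered → point at 18; [21,22] uncovered → point at 22; [24,26] uncovered → point at 26.
Points: 1, 9, 14, 18, 22, 26 (6 total).

14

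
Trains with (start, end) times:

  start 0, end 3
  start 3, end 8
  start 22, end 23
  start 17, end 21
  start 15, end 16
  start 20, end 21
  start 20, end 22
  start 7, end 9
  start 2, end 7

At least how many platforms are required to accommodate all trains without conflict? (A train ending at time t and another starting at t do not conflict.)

The answer is the maximum number of intervals overlapping at any instant.
Events (time:±→running): 0:+→1 2:+→2 3:-→1 3:+→2 7:-→1 7:+→2 8:-→1 9:-→0 15:+→1 16:-→0 17:+→1 20:+→2 20:+→3 … peak 3.

3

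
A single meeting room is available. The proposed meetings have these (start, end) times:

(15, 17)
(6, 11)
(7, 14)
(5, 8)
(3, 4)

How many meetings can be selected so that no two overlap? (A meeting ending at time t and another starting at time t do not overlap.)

Greedy by earliest finish: after sorting by end time, pick each interval compatible with the last pick.
Sorted by end: (3,4)  (5,8)  (6,11)  (7,14)  (15,17)
take (3,4); take (5,8); skip (6,11); take (15,17).
Selected 3 meetings.

3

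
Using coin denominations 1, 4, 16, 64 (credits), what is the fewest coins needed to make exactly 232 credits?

7

232 = 3×64 + 2×16 + 2×4
Total coins = 3 + 2 + 2 = 7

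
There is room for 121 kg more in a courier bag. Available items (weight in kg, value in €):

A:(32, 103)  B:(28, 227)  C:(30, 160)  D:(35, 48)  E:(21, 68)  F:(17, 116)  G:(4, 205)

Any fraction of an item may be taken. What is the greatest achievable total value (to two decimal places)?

843.59

Order: G (205/4=51.25) > B (227/28=8.11) > F (116/17=6.82) > C (160/30=5.33) > E (68/21=3.24) > A (103/32=3.22) > D (48/35=1.37)
Fill: take G (4 @ 205) → take B (28 @ 227) → take F (17 @ 116) → take C (30 @ 160) → take E (21 @ 68) → take 21/32 of A → 67.59; 121/121 used.
Total value = 843.59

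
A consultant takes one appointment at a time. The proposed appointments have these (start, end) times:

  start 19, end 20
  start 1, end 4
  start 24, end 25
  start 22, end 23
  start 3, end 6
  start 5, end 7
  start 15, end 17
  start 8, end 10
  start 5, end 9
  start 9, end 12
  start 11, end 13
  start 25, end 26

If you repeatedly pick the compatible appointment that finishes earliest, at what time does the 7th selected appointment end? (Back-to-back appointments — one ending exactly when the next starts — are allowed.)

23

Sorted by end: (1,4)  (3,6)  (5,7)  (5,9)  (8,10)  (9,12)  (11,13)  (15,17)  (19,20)  (22,23)  (24,25)  (25,26)
take (1,4); skip (3,6); take (5,7); take (8,10); take (11,13); take (15,17); take (19,20); take (22,23); take (24,25); take (25,26).
Selected: (1,4) (5,7) (8,10) (11,13) (15,17) (19,20) (22,23) (24,25) (25,26)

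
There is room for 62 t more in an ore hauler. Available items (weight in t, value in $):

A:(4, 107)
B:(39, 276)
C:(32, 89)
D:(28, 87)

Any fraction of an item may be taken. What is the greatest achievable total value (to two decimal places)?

442.04

Sort by value per unit weight and fill in that order.
Ratios (sorted): A 26.75, B 7.08, D 3.11, C 2.78
take A (4 @ 107); take B (39 @ 276); take 19/28 of D → 59.04. Capacity used 62/62.
Total value = 442.04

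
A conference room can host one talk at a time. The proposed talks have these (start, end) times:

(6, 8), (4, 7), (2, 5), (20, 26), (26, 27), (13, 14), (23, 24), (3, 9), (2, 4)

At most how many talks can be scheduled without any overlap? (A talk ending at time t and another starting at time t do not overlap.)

Order by finish time; keep every interval that doesn't clash with the previous kept one.
Sorted by end: (2,4)  (2,5)  (4,7)  (6,8)  (3,9)  (13,14)  (23,24)  (20,26)  (26,27)
take (2,4); take (4,7); take (13,14); take (23,24); skip (20,26); take (26,27).
Selected 5 talks.

5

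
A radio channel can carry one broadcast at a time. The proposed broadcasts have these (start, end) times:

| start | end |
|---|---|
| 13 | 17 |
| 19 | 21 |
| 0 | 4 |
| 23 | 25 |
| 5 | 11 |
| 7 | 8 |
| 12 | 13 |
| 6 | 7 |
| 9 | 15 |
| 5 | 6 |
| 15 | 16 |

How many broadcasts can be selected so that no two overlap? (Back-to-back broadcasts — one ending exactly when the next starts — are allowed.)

8

Sorted by end: (0,4)  (5,6)  (6,7)  (7,8)  (5,11)  (12,13)  (9,15)  (15,16)  (13,17)  (19,21)  (23,25)
take (0,4); take (5,6); take (6,7); take (7,8); skip (5,11); take (12,13); take (15,16); take (19,21); take (23,25).
Selected 8 broadcasts.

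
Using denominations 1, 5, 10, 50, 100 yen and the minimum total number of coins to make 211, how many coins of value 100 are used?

2

211 = 2×100 + 1×10 + 1×1
Count of 100: 2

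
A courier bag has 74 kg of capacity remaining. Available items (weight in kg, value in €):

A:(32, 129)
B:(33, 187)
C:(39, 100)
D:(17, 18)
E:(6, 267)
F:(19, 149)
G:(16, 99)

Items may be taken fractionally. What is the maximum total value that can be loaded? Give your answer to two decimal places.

Order: E (267/6=44.50) > F (149/19=7.84) > G (99/16=6.19) > B (187/33=5.67) > A (129/32=4.03) > C (100/39=2.56) > D (18/17=1.06)
Fill: take E (6 @ 267) → take F (19 @ 149) → take G (16 @ 99) → take B (33 @ 187); 74/74 used.
Total value = 702.00

702.00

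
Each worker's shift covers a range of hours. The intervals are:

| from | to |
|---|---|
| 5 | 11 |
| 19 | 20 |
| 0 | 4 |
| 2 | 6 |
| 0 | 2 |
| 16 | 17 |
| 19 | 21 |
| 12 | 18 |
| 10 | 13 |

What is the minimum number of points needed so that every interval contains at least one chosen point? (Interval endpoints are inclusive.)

Sort by right endpoint; whenever an interval is uncovered, place a point at its right end.
Sorted: [0,2] [0,4] [2,6] [5,11] [10,13] [16,17] [12,18] [19,20] [19,21]
{[0,2],[0,4],[2,6]} hit by 2; {[5,11],[10,13]} hit by 11; {[16,17],[12,18]} hit by 17; {[19,20],[19,21]} hit by 20.
Points: 2, 11, 17, 20 (4 total).

4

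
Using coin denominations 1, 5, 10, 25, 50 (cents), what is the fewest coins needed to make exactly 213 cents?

8

213 = 4×50 + 1×10 + 3×1
Total coins = 4 + 1 + 3 = 8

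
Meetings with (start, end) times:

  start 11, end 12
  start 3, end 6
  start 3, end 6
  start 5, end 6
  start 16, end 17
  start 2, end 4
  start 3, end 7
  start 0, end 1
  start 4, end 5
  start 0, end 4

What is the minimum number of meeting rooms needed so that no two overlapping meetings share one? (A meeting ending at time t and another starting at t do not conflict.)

5

Count concurrent intervals with a sweep; the peak is the room count.
Events (time:±→running): 0:+→1 0:+→2 1:-→1 2:+→2 3:+→3 3:+→4 3:+→5 … peak 5.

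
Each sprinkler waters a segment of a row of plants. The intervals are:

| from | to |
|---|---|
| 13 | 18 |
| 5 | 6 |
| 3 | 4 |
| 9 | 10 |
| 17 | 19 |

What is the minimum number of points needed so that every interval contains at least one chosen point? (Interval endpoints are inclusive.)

Sort by right endpoint; whenever an interval is uncovered, place a point at its right end.
By right end: [3,4]  [5,6]  [9,10]  [13,18]  [17,19]
[3,4] uncovered → point at 4; [5,6] uncovered → point at 6; [9,10] uncovered → point at 10; [13,18] uncovered → point at 18.
Points: 4, 6, 10, 18 (4 total).

4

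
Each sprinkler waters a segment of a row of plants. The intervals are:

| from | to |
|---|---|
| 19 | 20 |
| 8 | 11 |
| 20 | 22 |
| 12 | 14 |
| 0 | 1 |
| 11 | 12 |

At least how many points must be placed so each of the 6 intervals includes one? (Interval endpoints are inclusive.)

Process intervals by earliest right end; each time one isn't hit yet, stab at its right endpoint.
By right end: [0,1]  [8,11]  [11,12]  [12,14]  [19,20]  [20,22]
[0,1] uncovered → point at 1; [8,11] uncovered → point at 11; [12,14] uncovered → point at 14; [19,20] uncovered → point at 20.
Points: 1, 11, 14, 20 (4 total).

4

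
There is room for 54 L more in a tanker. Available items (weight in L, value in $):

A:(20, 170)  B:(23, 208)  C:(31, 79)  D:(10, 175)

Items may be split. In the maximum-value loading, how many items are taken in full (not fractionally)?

3

Order: D (175/10=17.50) > B (208/23=9.04) > A (170/20=8.50) > C (79/31=2.55)
Fill: take D (10 @ 175) → take B (23 @ 208) → take A (20 @ 170) → take 1/31 of C → 2.55; 54/54 used.
3 item(s) taken whole; one partial (take 1/31 of C).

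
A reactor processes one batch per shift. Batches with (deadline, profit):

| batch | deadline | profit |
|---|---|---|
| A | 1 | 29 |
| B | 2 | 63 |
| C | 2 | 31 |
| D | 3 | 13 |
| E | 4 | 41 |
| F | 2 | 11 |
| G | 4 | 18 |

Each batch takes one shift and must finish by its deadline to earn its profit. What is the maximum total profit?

Sort by profit descending; place each in the latest free slot ≤ its deadline.
By profit: B(d2,63), E(d4,41), C(d2,31), A(d1,29), G(d4,18), D(d3,13), F(d2,11)
B→slot 2; E→slot 4; C→slot 1; A skipped; G→slot 3; D skipped; F skipped.
Profit = 31 + 63 + 18 + 41 = 153

153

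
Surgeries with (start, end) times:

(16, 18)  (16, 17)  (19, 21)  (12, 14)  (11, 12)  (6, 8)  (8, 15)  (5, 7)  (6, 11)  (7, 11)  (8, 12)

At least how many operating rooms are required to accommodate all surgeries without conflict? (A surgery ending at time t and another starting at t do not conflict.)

The answer is the maximum number of intervals overlapping at any instant.
Events (time:±→running): 5:+→1 6:+→2 6:+→3 7:-→2 7:+→3 8:-→2 8:+→3 8:+→4 … peak 4.

4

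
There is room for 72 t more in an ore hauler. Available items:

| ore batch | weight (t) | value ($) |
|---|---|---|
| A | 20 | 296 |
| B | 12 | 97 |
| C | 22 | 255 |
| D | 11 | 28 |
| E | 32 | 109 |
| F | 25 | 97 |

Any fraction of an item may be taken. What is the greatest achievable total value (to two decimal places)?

Greedy by value/weight ratio, highest first.
Ratios (sorted): A 14.80, C 11.59, B 8.08, F 3.88, E 3.41, D 2.55
take A (20 @ 296); take C (22 @ 255); take B (12 @ 97); take 18/25 of F → 69.84. Capacity used 72/72.
Total value = 717.84

717.84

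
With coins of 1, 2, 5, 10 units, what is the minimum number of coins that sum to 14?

3

14 − 1×10→4 − 2×2→0
Total coins = 1 + 2 = 3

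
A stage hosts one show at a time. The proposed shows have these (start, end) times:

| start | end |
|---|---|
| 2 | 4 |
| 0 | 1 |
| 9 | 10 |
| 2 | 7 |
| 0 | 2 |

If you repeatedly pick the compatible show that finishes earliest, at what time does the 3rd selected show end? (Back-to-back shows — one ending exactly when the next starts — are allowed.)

10

Order by finish time; keep every interval that doesn't clash with the previous kept one.
By end time: (0,1), (0,2), (2,4), (2,7), (9,10).
Pick (0,1); next start ≥ 1 → (2,4); next start ≥ 4 → (9,10).
Selected: (0,1) (2,4) (9,10)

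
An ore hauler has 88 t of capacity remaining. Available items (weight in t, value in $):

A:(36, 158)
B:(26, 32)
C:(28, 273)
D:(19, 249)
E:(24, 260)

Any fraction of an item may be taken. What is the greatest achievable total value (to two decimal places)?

Ratios (sorted): D 13.11, E 10.83, C 9.75, A 4.39, B 1.23
take D (19 @ 249); take E (24 @ 260); take C (28 @ 273); take 17/36 of A → 74.61. Capacity used 88/88.
Total value = 856.61

856.61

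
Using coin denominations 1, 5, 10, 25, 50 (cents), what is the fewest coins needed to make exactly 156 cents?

5

Use the largest denomination that fits, subtract, and repeat.
156 − 3×50→6 − 1×5→1 − 1×1→0
Total coins = 3 + 1 + 1 = 5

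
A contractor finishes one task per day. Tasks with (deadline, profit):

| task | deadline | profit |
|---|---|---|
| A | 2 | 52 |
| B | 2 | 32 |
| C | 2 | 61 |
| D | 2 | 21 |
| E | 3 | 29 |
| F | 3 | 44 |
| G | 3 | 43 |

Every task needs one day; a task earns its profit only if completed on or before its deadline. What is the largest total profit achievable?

Profit order: C=61 A=52 F=44 G=43 B=32 E=29 D=21
Assign: C→slot 2, A→slot 1, F→slot 3, G skipped, B skipped, E skipped, D skipped.
Slots: [1:A] [2:C] [3:F]
Profit = 52 + 61 + 44 = 157

157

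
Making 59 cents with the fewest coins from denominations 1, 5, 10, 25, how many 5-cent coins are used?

1

Use the largest denomination that fits, subtract, and repeat.
59 − 2×25→9 − 1×5→4 − 4×1→0
Count of 5: 1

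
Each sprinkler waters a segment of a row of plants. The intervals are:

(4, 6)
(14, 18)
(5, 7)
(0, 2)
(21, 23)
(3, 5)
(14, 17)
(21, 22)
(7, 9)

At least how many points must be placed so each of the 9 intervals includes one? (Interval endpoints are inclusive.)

5

Sort by right endpoint; whenever an interval is uncovered, place a point at its right end.
Sorted: [0,2] [3,5] [4,6] [5,7] [7,9] [14,17] [14,18] [21,22] [21,23]
{[0,2]} hit by 2; {[3,5],[4,6],[5,7]} hit by 5; {[7,9]} hit by 9; {[14,17],[14,18]} hit by 17; {[21,22],[21,23]} hit by 22.
Points: 2, 5, 9, 17, 22 (5 total).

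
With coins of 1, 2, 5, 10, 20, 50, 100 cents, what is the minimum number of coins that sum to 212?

212 − 2×100→12 − 1×10→2 − 1×2→0
Total coins = 2 + 1 + 1 = 4

4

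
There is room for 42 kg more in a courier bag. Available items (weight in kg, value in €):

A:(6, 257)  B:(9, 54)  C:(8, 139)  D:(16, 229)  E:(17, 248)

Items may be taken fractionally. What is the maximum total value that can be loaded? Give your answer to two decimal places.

Ratios (sorted): A 42.83, C 17.38, E 14.59, D 14.31, B 6.00
take A (6 @ 257); take C (8 @ 139); take E (17 @ 248); take 11/16 of D → 157.44. Capacity used 42/42.
Total value = 801.44

801.44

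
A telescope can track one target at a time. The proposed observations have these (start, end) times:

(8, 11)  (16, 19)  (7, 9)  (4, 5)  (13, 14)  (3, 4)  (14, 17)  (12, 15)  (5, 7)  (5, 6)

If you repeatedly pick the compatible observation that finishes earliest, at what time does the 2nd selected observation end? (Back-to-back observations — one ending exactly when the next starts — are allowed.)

Sorted by end: (3,4)  (4,5)  (5,6)  (5,7)  (7,9)  (8,11)  (13,14)  (12,15)  (14,17)  (16,19)
take (3,4); take (4,5); take (5,6); take (7,9); take (13,14); take (14,17); skip (16,19).
Selected: (3,4) (4,5) (5,6) (7,9) (13,14) (14,17)

5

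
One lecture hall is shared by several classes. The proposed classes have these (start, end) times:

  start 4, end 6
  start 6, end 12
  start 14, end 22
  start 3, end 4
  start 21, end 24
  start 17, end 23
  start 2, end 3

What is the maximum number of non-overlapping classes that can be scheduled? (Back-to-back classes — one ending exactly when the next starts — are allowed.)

Sort by end time and greedily take each interval whose start is ≥ the last chosen end.
Sorted by end: (2,3)  (3,4)  (4,6)  (6,12)  (14,22)  (17,23)  (21,24)
take (2,3); take (3,4); take (4,6); take (6,12); take (14,22).
Selected 5 classes.

5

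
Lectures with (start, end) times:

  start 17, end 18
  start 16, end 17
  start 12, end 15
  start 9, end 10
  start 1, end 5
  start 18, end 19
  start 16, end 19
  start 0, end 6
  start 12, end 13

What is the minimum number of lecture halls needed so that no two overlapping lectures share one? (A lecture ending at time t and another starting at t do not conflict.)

2

Count concurrent intervals with a sweep; the peak is the room count.
Events (time:±→running): 0:+→1 1:+→2 … peak 2.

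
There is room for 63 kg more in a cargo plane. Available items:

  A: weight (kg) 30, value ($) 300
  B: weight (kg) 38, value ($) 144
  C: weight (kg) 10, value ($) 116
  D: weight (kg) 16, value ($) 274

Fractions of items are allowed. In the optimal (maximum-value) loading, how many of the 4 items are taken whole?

3

Order: D (274/16=17.12) > C (116/10=11.60) > A (300/30=10.00) > B (144/38=3.79)
Fill: take D (16 @ 274) → take C (10 @ 116) → take A (30 @ 300) → take 7/38 of B → 26.53; 63/63 used.
3 item(s) taken whole; one partial (take 7/38 of B).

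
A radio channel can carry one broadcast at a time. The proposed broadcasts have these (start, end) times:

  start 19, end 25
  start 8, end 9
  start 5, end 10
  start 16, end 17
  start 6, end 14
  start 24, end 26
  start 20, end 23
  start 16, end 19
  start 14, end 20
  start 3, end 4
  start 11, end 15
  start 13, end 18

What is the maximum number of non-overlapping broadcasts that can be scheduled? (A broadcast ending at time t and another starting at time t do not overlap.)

6

By end time: (3,4), (8,9), (5,10), (6,14), (11,15), (16,17), (13,18), (16,19), (14,20), (20,23), (19,25), (24,26).
Pick (3,4); next start ≥ 4 → (8,9); next start ≥ 9 → (11,15); next start ≥ 15 → (16,17); next start ≥ 17 → (20,23); next start ≥ 23 → (24,26).
Selected 6 broadcasts.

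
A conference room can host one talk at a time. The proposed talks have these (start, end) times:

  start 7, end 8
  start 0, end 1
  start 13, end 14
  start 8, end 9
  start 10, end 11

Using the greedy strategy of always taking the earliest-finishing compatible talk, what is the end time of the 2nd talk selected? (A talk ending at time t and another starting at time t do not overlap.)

8

Sorted by end: (0,1)  (7,8)  (8,9)  (10,11)  (13,14)
take (0,1); take (7,8); take (8,9); take (10,11); take (13,14).
Selected: (0,1) (7,8) (8,9) (10,11) (13,14)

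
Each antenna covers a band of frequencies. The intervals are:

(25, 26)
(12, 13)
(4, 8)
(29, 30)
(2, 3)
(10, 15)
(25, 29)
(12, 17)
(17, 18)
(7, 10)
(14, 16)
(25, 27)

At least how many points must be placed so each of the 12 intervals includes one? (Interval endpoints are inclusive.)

Sort by right endpoint; whenever an interval is uncovered, place a point at its right end.
By right end: [2,3]  [4,8]  [7,10]  [12,13]  [10,15]  [14,16]  [12,17]  [17,18]  [25,26]  [25,27]  [25,29]  [29,30]
[2,3] uncovered → point at 3; [4,8] uncovered → point at 8; [12,13] uncovered → point at 13; [14,16] uncovered → point at 16; [17,18] uncovered → point at 18; [25,26] uncovered → point at 26; [29,30] uncovered → point at 30.
Points: 3, 8, 13, 16, 18, 26, 30 (7 total).

7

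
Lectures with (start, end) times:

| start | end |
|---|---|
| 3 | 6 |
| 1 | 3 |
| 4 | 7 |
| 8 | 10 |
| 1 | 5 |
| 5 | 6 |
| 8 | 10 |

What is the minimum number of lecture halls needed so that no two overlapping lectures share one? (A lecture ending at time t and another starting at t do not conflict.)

The answer is the maximum number of intervals overlapping at any instant.
Events (time:±→running): 1:+→1 1:+→2 3:-→1 3:+→2 4:+→3 … peak 3.

3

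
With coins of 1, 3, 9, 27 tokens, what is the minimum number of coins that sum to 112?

112 − 4×27→4 − 1×3→1 − 1×1→0
Total coins = 4 + 1 + 1 = 6

6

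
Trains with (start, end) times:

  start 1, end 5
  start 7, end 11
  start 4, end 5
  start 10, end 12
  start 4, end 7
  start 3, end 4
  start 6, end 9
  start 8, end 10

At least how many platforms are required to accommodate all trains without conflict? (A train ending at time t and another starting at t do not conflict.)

3

Events (time:±→running): 1:+→1 3:+→2 4:-→1 4:+→2 4:+→3 … peak 3.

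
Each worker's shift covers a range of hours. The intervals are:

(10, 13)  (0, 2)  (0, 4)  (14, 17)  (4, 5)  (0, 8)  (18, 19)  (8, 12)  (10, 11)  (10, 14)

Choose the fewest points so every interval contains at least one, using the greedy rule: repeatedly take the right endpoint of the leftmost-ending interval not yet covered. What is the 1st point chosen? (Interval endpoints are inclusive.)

2

By right end: [0,2]  [0,4]  [4,5]  [0,8]  [10,11]  [8,12]  [10,13]  [10,14]  [14,17]  [18,19]
[0,2] uncovered → point at 2; [4,5] uncovered → point at 5; [10,11] uncovered → point at 11; [14,17] uncovered → point at 17; [18,19] uncovered → point at 19.
Points: 2, 5, 11, 17, 19 (5 total).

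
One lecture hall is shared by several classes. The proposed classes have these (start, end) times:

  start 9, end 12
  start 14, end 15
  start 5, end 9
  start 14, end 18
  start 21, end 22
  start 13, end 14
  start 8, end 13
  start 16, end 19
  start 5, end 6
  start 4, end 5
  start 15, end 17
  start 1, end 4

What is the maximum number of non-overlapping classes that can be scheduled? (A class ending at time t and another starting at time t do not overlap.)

8

By end time: (1,4), (4,5), (5,6), (5,9), (9,12), (8,13), (13,14), (14,15), (15,17), (14,18), (16,19), (21,22).
Pick (1,4); next start ≥ 4 → (4,5); next start ≥ 5 → (5,6); next start ≥ 6 → (9,12); next start ≥ 12 → (13,14); next start ≥ 14 → (14,15); next start ≥ 15 → (15,17); next start ≥ 17 → (21,22).
Selected 8 classes.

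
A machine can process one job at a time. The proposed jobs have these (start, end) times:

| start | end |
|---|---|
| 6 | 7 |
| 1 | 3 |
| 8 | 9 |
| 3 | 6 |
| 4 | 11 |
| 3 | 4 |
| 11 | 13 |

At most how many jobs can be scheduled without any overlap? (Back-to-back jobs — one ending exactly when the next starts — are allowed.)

5

By end time: (1,3), (3,4), (3,6), (6,7), (8,9), (4,11), (11,13).
Pick (1,3); next start ≥ 3 → (3,4); next start ≥ 4 → (6,7); next start ≥ 7 → (8,9); next start ≥ 9 → (11,13).
Selected 5 jobs.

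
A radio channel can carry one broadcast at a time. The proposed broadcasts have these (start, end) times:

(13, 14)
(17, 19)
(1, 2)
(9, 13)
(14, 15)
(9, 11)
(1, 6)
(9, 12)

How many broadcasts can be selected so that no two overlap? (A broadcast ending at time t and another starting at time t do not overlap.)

5

Greedy by earliest finish: after sorting by end time, pick each interval compatible with the last pick.
By end time: (1,2), (1,6), (9,11), (9,12), (9,13), (13,14), (14,15), (17,19).
Pick (1,2); next start ≥ 2 → (9,11); next start ≥ 11 → (13,14); next start ≥ 14 → (14,15); next start ≥ 15 → (17,19).
Selected 5 broadcasts.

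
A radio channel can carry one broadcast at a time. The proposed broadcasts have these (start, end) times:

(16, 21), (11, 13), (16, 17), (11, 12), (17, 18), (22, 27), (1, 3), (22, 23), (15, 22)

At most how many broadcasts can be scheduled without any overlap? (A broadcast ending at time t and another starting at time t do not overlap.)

5

Order by finish time; keep every interval that doesn't clash with the previous kept one.
By end time: (1,3), (11,12), (11,13), (16,17), (17,18), (16,21), (15,22), (22,23), (22,27).
Pick (1,3); next start ≥ 3 → (11,12); next start ≥ 12 → (16,17); next start ≥ 17 → (17,18); next start ≥ 18 → (22,23).
Selected 5 broadcasts.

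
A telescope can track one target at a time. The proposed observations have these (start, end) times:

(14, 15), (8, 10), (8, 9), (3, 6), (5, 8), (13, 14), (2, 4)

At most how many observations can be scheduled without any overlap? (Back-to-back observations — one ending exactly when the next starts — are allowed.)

By end time: (2,4), (3,6), (5,8), (8,9), (8,10), (13,14), (14,15).
Pick (2,4); next start ≥ 4 → (5,8); next start ≥ 8 → (8,9); next start ≥ 9 → (13,14); next start ≥ 14 → (14,15).
Selected 5 observations.

5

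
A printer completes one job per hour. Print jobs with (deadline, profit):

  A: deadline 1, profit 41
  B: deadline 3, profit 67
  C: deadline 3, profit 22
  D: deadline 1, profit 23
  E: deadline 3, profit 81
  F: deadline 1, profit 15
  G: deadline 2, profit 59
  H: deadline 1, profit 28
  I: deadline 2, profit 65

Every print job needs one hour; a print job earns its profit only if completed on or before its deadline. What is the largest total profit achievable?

Sort by profit descending; place each in the latest free slot ≤ its deadline.
By profit: E(d3,81), B(d3,67), I(d2,65), G(d2,59), A(d1,41), H(d1,28), D(d1,23), C(d3,22), F(d1,15)
E→slot 3; B→slot 2; I→slot 1; G skipped; A skipped; H skipped; D skipped; C skipped; F skipped.
Profit = 65 + 67 + 81 = 213

213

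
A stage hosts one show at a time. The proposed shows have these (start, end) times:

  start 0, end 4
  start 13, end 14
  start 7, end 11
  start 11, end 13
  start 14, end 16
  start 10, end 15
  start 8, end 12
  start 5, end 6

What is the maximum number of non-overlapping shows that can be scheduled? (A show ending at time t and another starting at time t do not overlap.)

Order by finish time; keep every interval that doesn't clash with the previous kept one.
By end time: (0,4), (5,6), (7,11), (8,12), (11,13), (13,14), (10,15), (14,16).
Pick (0,4); next start ≥ 4 → (5,6); next start ≥ 6 → (7,11); next start ≥ 11 → (11,13); next start ≥ 13 → (13,14); next start ≥ 14 → (14,16).
Selected 6 shows.

6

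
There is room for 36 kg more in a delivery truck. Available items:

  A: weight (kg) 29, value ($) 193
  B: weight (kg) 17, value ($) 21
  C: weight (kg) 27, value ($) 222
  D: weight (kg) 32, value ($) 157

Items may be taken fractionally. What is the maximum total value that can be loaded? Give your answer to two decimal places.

Sort by value per unit weight and fill in that order.
Ratios (sorted): C 8.22, A 6.66, D 4.91, B 1.24
take C (27 @ 222); take 9/29 of A → 59.90. Capacity used 36/36.
Total value = 281.90

281.90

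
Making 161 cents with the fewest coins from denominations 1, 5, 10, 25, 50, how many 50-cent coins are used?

3

Greedy: take as many of the largest coin as possible, then repeat with the remainder.
161 = 3×50 + 1×10 + 1×1
Count of 50: 3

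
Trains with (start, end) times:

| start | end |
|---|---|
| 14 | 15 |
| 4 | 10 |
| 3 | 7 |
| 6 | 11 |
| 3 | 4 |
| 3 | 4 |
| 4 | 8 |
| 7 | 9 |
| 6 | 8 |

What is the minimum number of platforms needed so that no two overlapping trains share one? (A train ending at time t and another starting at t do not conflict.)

The answer is the maximum number of intervals overlapping at any instant.
starts: [3, 3, 3, 4, 4, 6, 6, 7, 14]
ends:   [4, 4, 7, 8, 8, 9, 10, 11, 15]
s3→1 s3→2 s3→3 e4→2 e4→1 s4→2 s4→3 s6→4 s6→5  — peak 5.

5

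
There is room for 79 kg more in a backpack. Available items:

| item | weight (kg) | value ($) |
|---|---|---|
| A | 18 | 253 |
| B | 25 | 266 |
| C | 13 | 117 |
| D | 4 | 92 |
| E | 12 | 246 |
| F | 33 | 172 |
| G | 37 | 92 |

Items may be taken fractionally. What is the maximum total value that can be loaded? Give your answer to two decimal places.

1010.48

Order: D (92/4=23.00) > E (246/12=20.50) > A (253/18=14.06) > B (266/25=10.64) > C (117/13=9.00) > F (172/33=5.21) > G (92/37=2.49)
Fill: take D (4 @ 92) → take E (12 @ 246) → take A (18 @ 253) → take B (25 @ 266) → take C (13 @ 117) → take 7/33 of F → 36.48; 79/79 used.
Total value = 1010.48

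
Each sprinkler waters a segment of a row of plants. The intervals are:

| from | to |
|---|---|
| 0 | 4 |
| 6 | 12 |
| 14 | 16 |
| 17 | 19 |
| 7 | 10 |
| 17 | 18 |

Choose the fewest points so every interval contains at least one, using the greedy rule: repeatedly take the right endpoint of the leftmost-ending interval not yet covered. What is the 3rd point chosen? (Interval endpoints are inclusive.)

16

Sorted: [0,4] [7,10] [6,12] [14,16] [17,18] [17,19]
{[0,4]} hit by 4; {[7,10],[6,12]} hit by 10; {[14,16]} hit by 16; {[17,18],[17,19]} hit by 18.
Points: 4, 10, 16, 18 (4 total).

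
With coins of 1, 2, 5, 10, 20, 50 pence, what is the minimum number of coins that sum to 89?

89 = 1×50 + 1×20 + 1×10 + 1×5 + 2×2
Total coins = 1 + 1 + 1 + 1 + 2 = 6

6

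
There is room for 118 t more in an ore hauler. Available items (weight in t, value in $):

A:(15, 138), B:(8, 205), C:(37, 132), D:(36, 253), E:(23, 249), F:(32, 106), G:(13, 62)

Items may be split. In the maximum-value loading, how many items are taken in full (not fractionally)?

5

Greedy by value/weight ratio, highest first.
Ratios (sorted): B 25.62, E 10.83, A 9.20, D 7.03, G 4.77, C 3.57, F 3.31
take B (8 @ 205); take E (23 @ 249); take A (15 @ 138); take D (36 @ 253); take G (13 @ 62); take 23/37 of C → 82.05. Capacity used 118/118.
5 item(s) taken whole; one partial (take 23/37 of C).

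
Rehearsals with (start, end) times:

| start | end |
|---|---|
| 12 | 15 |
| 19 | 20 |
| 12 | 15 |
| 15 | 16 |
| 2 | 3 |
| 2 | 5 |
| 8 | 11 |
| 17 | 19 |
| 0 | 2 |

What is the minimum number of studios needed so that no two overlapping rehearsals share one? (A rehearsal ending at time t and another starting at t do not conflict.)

The answer is the maximum number of intervals overlapping at any instant.
Events (time:±→running): 0:+→1 2:-→0 2:+→1 2:+→2 … peak 2.

2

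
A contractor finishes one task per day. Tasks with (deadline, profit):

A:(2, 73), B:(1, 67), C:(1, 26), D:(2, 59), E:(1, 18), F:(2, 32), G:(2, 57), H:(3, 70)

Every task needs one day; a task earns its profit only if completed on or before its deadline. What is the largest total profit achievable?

210

Sort by profit descending; place each in the latest free slot ≤ its deadline.
By profit: A(d2,73), H(d3,70), B(d1,67), D(d2,59), G(d2,57), F(d2,32), C(d1,26), E(d1,18)
A→slot 2; H→slot 3; B→slot 1; D skipped; G skipped; F skipped; C skipped; E skipped.
Profit = 67 + 73 + 70 = 210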